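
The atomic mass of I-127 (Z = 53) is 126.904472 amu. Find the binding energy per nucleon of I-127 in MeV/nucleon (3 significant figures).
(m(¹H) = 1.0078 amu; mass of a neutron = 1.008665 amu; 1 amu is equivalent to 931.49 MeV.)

With 53 protons and 74 neutrons (A = 127):
Total constituent mass: 53 × 1.0078 + 74 × 1.008665 = 128.054610 amu
The mass defect is 128.054610 − 126.904472 = 1.150138 amu.
E_B = 1.150138 × 931.49 = 1071.34 MeV
Per nucleon: 1071.34 / 127 = 8.436 MeV

8.44 MeV/nucleon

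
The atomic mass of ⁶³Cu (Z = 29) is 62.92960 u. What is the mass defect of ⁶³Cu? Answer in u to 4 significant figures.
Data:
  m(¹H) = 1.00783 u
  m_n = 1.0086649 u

0.5921 u

Σm = 29·m(¹H) + 34·m_n = 29.22707 + 34.2946066 = 63.5216766 u
The mass defect is 63.5216766 − 62.92960 = 0.5920766 u.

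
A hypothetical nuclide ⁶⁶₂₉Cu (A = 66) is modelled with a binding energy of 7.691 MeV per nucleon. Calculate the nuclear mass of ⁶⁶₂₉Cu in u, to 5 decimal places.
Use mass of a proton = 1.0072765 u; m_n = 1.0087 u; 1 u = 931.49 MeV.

65.98798 u

Total binding energy = 66 × 7.691 = 507.606 MeV
Mass defect = 507.606 MeV / (931.49 MeV/u) = 0.5449398 u
Constituent mass = 29(1.0072765) + 37(1.0087) = 66.5329185 u
Nuclear mass = 66.5329185 − 0.5449398 = 65.9879787 u ≈ 65.98798 u (to 5 decimal places)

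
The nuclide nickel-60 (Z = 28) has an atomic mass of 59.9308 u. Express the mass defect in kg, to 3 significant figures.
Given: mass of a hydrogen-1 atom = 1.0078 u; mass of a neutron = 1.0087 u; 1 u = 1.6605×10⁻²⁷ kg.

9.40e-28 kg

Total constituent mass: 28 × 1.0078 + 32 × 1.0087 = 60.4968 u
Δm = 60.4968 − 59.9308 = 0.5660 u
In SI units: 0.5660 u × 1.6605×10⁻²⁷ kg/u = 9.3984e-28 kg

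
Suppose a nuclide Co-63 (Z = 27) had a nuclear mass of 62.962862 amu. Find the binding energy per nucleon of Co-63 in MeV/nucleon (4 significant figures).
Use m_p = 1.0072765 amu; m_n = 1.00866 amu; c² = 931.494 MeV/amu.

The nucleus contains 27 protons and 63 − 27 = 36 neutrons.
Mass of separated nucleons = 27(1.0072765) + 36(1.00866) = 27.1964655 + 36.31176 = 63.5082255 amu
Mass defect Δm = 63.5082255 − 62.962862 = 0.5453635 amu
Converting to energy: 0.5453635 amu × 931.494 MeV/amu = 508.003 MeV
BE/A = 508.003 MeV / 63 = 8.064 MeV/nucleon

8.064 MeV/nucleon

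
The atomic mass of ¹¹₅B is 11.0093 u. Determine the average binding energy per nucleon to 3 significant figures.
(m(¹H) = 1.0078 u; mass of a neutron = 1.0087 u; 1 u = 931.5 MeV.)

6.94 MeV/nucleon

Z = 5, so N = A − Z = 11 − 5 = 6.
Total constituent mass: 5 × 1.0078 + 6 × 1.0087 = 11.0912 u
Δm = 11.0912 − 11.0093 = 0.0819 u
Converting to energy: 0.0819 u × 931.5 MeV/u = 76.2899 MeV
Dividing by A = 11 gives 6.935 MeV per nucleon.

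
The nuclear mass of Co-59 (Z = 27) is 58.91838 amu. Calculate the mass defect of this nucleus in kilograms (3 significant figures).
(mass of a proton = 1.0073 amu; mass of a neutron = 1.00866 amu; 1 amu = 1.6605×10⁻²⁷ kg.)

Total constituent mass: 27 × 1.0073 + 32 × 1.00866 = 59.47422 amu
Δm = 59.47422 − 58.91838 = 0.55584 amu
In SI units: 0.55584 amu × 1.6605×10⁻²⁷ kg/amu = 9.2297e-28 kg

9.23e-28 kg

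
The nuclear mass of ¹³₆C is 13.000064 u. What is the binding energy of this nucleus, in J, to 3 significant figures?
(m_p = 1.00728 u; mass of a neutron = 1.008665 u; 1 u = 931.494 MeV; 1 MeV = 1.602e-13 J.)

1.56e-11 J

Σm = 6·m_p + 7·m_n = 6.04368 + 7.060655 = 13.104335 u
The mass defect is 13.104335 − 13.000064 = 0.104271 u.
E_B = 0.104271 × 931.494 = 97.1278 MeV
In joules: 97.1278 MeV × 1.602e-13 J/MeV = 1.5560e-11 J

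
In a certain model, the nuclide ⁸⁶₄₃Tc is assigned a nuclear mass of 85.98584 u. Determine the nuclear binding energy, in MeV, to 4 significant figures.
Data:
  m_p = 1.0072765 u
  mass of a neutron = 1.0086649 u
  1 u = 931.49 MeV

651.7 MeV

The nucleus contains 43 protons and 86 − 43 = 43 neutrons.
Σm = 43·m_p + 43·m_n = 43.3128895 + 43.3725907 = 86.6854802 u
The mass defect is 86.6854802 − 85.98584 = 0.6996402 u.
E_B = 0.6996402 × 931.49 = 651.708 MeV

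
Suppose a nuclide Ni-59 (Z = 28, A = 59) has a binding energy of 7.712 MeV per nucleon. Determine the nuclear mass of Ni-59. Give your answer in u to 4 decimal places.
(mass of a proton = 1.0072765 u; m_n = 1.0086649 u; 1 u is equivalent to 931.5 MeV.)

Total binding energy = 59 × 7.712 = 455.008 MeV
Mass defect = 455.008 MeV / (931.5 MeV/u) = 0.488468 u
Constituent mass = 28(1.0072765) + 31(1.0086649) = 59.4723539 u
Nuclear mass = 59.4723539 − 0.488468 = 58.9838859 u ≈ 58.9839 u (to 4 decimal places)

58.9839 u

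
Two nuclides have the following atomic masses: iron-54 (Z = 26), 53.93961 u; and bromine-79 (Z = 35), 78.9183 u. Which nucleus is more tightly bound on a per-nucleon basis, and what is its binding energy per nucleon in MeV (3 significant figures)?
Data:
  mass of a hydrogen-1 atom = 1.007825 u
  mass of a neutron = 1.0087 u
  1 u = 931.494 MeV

iron-54: Σm = 26(1.007825) + 28(1.0087) = 54.447050 u; Δm = 0.507440 u; E_B = 472.68 MeV; E_B/A = 8.753 MeV
bromine-79: Σm = 35(1.007825) + 44(1.0087) = 79.656675 u; Δm = 0.738375 u; E_B = 687.79 MeV; E_B/A = 8.706 MeV
iron-54 has the higher binding energy per nucleon, so it is the more tightly bound nucleus.

iron-54; 8.75 MeV/nucleon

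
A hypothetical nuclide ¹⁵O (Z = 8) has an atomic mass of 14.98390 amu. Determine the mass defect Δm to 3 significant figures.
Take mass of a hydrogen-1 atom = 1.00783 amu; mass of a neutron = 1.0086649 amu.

With 8 protons and 7 neutrons (A = 15):
Total constituent mass: 8 × 1.00783 + 7 × 1.0086649 = 15.1232943 amu
Δm = 15.1232943 − 14.98390 = 0.1393943 amu

0.139 amu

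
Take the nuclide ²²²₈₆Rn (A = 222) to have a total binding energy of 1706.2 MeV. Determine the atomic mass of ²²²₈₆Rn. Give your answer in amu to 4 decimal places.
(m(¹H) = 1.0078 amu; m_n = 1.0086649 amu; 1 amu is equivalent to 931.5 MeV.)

222.0176 amu

Mass defect = 1706.2 MeV / (931.5 MeV/amu) = 1.831669 amu
Constituent mass = 86(1.0078) + 136(1.0086649) = 223.8492264 amu
Atomic mass = 223.8492264 − 1.831669 = 222.0175574 amu ≈ 222.0176 amu (to 4 decimal places)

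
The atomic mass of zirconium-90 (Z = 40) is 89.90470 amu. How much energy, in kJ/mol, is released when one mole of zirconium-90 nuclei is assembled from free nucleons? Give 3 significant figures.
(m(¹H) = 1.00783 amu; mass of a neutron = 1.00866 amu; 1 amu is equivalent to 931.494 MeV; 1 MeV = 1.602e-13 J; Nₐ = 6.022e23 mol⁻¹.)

Total constituent mass: 40 × 1.00783 + 50 × 1.00866 = 90.74620 amu
The mass defect is 90.74620 − 89.90470 = 0.84150 amu.
Converting to energy: 0.84150 amu × 931.494 MeV/amu = 783.852 MeV
Per nucleus in joules: 783.852 MeV × 1.602e-13 J/MeV = 1.2557e-10 J
Per mole: 1.2557e-10 J × 6.022e23 mol⁻¹ = 7.5618e+13 J/mol

7.56e+10 kJ/mol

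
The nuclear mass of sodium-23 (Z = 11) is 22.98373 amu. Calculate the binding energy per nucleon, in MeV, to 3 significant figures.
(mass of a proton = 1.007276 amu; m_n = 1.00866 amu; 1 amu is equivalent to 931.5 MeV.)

8.11 MeV/nucleon

Total constituent mass: 11 × 1.007276 + 12 × 1.00866 = 23.183956 amu
Mass defect Δm = 23.183956 − 22.98373 = 0.200226 amu
Binding energy = Δm·c² = 0.200226 × 931.5 MeV/amu = 186.511 MeV
Per nucleon: 186.511 / 23 = 8.109 MeV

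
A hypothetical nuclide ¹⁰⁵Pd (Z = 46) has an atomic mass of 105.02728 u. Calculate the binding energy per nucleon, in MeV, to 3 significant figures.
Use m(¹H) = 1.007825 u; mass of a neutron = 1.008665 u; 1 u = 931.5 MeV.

7.49 MeV/nucleon

Z = 46, so N = A − Z = 105 − 46 = 59.
Mass of separated nucleons = 46(1.007825) + 59(1.008665) = 46.359950 + 59.511235 = 105.871185 u
The mass defect is 105.871185 − 105.02728 = 0.843905 u.
E_B = 0.843905 × 931.5 = 786.098 MeV
Per nucleon: 786.098 / 105 = 7.487 MeV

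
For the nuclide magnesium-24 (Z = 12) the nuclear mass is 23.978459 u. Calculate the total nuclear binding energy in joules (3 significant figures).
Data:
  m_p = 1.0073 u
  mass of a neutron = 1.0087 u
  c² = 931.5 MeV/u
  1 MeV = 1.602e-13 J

Total constituent mass: 12 × 1.0073 + 12 × 1.0087 = 24.1920 u
Mass defect Δm = 24.1920 − 23.978459 = 0.213541 u
Converting to energy: 0.213541 u × 931.5 MeV/u = 198.913 MeV
In joules: 198.913 MeV × 1.602e-13 J/MeV = 3.1866e-11 J

3.19e-11 J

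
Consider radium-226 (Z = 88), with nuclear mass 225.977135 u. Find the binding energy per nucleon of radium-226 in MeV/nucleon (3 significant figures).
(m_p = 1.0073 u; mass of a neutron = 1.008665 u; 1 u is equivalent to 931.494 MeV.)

Σm = 88·m_p + 138·m_n = 88.6424 + 139.195770 = 227.838170 u
Mass defect Δm = 227.838170 − 225.977135 = 1.861035 u
Binding energy = Δm·c² = 1.861035 × 931.494 MeV/u = 1733.54 MeV
Per nucleon: 1733.54 / 226 = 7.671 MeV

7.67 MeV/nucleon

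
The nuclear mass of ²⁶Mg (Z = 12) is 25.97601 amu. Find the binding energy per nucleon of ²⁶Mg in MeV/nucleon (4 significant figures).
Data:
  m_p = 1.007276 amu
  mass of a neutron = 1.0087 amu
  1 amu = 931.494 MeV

Mass of separated nucleons = 12(1.007276) + 14(1.0087) = 12.087312 + 14.1218 = 26.209112 amu
Δm = 26.209112 − 25.97601 = 0.233102 amu
Binding energy = Δm·c² = 0.233102 × 931.494 MeV/amu = 217.133 MeV
BE/A = 217.133 MeV / 26 = 8.351 MeV/nucleon

8.351 MeV/nucleon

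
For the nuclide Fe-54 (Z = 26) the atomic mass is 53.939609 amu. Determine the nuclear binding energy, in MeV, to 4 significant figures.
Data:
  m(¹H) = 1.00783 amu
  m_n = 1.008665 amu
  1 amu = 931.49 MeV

471.9 MeV

Total constituent mass: 26 × 1.00783 + 28 × 1.008665 = 54.446200 amu
Mass defect Δm = 54.446200 − 53.939609 = 0.506591 amu
Binding energy = Δm·c² = 0.506591 × 931.49 MeV/amu = 471.884 MeV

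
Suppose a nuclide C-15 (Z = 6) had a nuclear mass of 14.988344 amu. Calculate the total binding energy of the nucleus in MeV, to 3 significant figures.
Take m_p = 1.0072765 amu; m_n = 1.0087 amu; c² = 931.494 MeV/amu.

124 MeV

The nucleus contains 6 protons and 15 − 6 = 9 neutrons.
Mass of separated nucleons = 6(1.0072765) + 9(1.0087) = 6.0436590 + 9.0783 = 15.1219590 amu
Mass defect Δm = 15.1219590 − 14.988344 = 0.1336150 amu
Binding energy = Δm·c² = 0.1336150 × 931.494 MeV/amu = 124.462 MeV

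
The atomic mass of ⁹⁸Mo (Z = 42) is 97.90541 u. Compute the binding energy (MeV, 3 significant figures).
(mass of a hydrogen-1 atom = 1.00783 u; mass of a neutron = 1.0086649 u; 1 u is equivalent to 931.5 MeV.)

846 MeV

Z = 42, so N = A − Z = 98 − 42 = 56.
Mass of separated nucleons = 42(1.00783) + 56(1.0086649) = 42.32886 + 56.4852344 = 98.8140944 u
Mass defect Δm = 98.8140944 − 97.90541 = 0.9086844 u
Converting to energy: 0.9086844 u × 931.5 MeV/u = 846.440 MeV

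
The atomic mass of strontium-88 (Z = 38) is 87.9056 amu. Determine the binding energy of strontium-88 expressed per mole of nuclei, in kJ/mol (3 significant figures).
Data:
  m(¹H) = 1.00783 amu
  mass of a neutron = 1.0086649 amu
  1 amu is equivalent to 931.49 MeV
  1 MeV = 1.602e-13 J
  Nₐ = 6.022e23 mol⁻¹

Z = 38, so N = A − Z = 88 − 38 = 50.
Total constituent mass: 38 × 1.00783 + 50 × 1.0086649 = 88.7307850 amu
Δm = 88.7307850 − 87.9056 = 0.8251850 amu
E_B = 0.8251850 × 931.49 = 768.652 MeV
Per nucleus in joules: 768.652 MeV × 1.602e-13 J/MeV = 1.2314e-10 J
Per mole: 1.2314e-10 J × 6.022e23 mol⁻¹ = 7.4155e+13 J/mol

7.42e+10 kJ/mol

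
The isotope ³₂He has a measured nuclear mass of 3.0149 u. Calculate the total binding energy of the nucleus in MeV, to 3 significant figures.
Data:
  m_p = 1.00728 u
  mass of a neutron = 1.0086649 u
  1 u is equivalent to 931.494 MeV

7.75 MeV

Σm = 2·m_p + 1·m_n = 2.01456 + 1.0086649 = 3.0232249 u
The mass defect is 3.0232249 − 3.0149 = 0.0083249 u.
Converting to energy: 0.0083249 u × 931.494 MeV/u = 7.75459 MeV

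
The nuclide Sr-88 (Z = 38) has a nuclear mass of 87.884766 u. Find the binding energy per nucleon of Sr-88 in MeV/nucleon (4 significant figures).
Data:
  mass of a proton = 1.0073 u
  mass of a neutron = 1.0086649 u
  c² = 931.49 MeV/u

8.742 MeV/nucleon

Total constituent mass: 38 × 1.0073 + 50 × 1.0086649 = 88.7106450 u
Δm = 88.7106450 − 87.884766 = 0.8258790 u
Binding energy = Δm·c² = 0.8258790 × 931.49 MeV/u = 769.298 MeV
Dividing by A = 88 gives 8.742 MeV per nucleon.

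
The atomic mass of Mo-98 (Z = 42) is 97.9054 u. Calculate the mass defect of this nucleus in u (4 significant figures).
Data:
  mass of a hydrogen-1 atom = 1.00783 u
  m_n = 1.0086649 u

0.9087 u

Mass of separated nucleons = 42(1.00783) + 56(1.0086649) = 42.32886 + 56.4852344 = 98.8140944 u
The mass defect is 98.8140944 − 97.9054 = 0.9086944 u.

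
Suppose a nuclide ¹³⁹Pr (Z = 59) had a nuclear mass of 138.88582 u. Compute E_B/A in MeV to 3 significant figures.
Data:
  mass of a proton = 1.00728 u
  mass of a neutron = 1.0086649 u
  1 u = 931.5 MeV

8.29 MeV/nucleon

Z = 59, so N = A − Z = 139 − 59 = 80.
Mass of separated nucleons = 59(1.00728) + 80(1.0086649) = 59.42952 + 80.6931920 = 140.1227120 u
Mass defect Δm = 140.1227120 − 138.88582 = 1.2368920 u
E_B = 1.2368920 × 931.5 = 1152.16 MeV
Per nucleon: 1152.16 / 139 = 8.289 MeV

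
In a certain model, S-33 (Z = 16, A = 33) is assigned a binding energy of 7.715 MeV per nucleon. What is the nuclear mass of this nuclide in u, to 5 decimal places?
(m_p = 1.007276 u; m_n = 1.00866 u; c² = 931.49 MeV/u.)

Total binding energy = 33 × 7.715 = 254.595 MeV
Mass defect = 254.595 MeV / (931.49 MeV/u) = 0.2733202 u
Constituent mass = 16(1.007276) + 17(1.00866) = 33.263636 u
Nuclear mass = 33.263636 − 0.2733202 = 32.9903158 u ≈ 32.99032 u (to 5 decimal places)

32.99032 u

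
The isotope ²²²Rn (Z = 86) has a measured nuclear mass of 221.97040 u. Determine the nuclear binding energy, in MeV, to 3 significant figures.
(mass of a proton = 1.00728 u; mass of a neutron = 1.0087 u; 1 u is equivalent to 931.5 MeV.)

1710 MeV

With 86 protons and 136 neutrons (A = 222):
Total constituent mass: 86 × 1.00728 + 136 × 1.0087 = 223.80928 u
Mass defect Δm = 223.80928 − 221.97040 = 1.83888 u
Binding energy = Δm·c² = 1.83888 × 931.5 MeV/u = 1712.92 MeV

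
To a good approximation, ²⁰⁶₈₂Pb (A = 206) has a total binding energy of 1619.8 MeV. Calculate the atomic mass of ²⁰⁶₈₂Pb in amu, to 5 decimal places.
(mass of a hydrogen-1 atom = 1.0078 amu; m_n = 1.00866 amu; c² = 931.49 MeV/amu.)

Mass defect = 1619.8 MeV / (931.49 MeV/amu) = 1.7389344 amu
Constituent mass = 82(1.0078) + 124(1.00866) = 207.71344 amu
Atomic mass = 207.71344 − 1.7389344 = 205.9745056 amu ≈ 205.97451 amu (to 5 decimal places)

205.97451 amu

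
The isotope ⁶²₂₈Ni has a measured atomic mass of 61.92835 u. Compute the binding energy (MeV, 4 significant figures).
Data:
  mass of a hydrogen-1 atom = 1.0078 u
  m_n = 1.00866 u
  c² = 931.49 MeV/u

Mass of separated nucleons = 28(1.0078) + 34(1.00866) = 28.2184 + 34.29444 = 62.51284 u
The mass defect is 62.51284 − 61.92835 = 0.58449 u.
E_B = 0.58449 × 931.49 = 544.447 MeV

544.4 MeV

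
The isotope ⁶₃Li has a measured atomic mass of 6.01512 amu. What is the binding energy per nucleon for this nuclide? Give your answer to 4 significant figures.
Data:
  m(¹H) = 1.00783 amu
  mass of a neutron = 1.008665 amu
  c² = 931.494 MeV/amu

Z = 3, so N = A − Z = 6 − 3 = 3.
Total constituent mass: 3 × 1.00783 + 3 × 1.008665 = 6.049485 amu
The mass defect is 6.049485 − 6.01512 = 0.034365 amu.
Converting to energy: 0.034365 amu × 931.494 MeV/amu = 32.0108 MeV
Per nucleon: 32.0108 / 6 = 5.335 MeV

5.335 MeV/nucleon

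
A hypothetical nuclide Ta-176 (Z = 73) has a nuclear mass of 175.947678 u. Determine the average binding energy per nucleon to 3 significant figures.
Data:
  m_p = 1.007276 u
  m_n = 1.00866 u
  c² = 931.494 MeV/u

The nucleus contains 73 protons and 176 − 73 = 103 neutrons.
Σm = 73·m_p + 103·m_n = 73.531148 + 103.89198 = 177.423128 u
The mass defect is 177.423128 − 175.947678 = 1.475450 u.
Binding energy = Δm·c² = 1.475450 × 931.494 MeV/u = 1374.37 MeV
BE/A = 1374.37 MeV / 176 = 7.809 MeV/nucleon

7.81 MeV/nucleon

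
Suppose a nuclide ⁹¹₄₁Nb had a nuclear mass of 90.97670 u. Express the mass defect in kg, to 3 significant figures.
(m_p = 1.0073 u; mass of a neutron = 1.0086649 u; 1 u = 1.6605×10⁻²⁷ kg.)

With 41 protons and 50 neutrons (A = 91):
Mass of separated nucleons = 41(1.0073) + 50(1.0086649) = 41.2993 + 50.4332450 = 91.7325450 u
The mass defect is 91.7325450 − 90.97670 = 0.7558450 u.
In SI units: 0.7558450 u × 1.6605×10⁻²⁷ kg/u = 1.2551e-27 kg

1.26e-27 kg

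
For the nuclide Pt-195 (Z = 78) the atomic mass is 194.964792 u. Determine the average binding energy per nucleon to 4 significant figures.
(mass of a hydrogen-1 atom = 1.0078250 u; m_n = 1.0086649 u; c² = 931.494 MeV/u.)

7.927 MeV/nucleon

Z = 78, so N = A − Z = 195 − 78 = 117.
Σm = 78·m(¹H) + 117·m_n = 78.6103500 + 118.0137933 = 196.6241433 u
The mass defect is 196.6241433 − 194.964792 = 1.6593513 u.
Binding energy = Δm·c² = 1.6593513 × 931.494 MeV/u = 1545.68 MeV
Per nucleon: 1545.68 / 195 = 7.927 MeV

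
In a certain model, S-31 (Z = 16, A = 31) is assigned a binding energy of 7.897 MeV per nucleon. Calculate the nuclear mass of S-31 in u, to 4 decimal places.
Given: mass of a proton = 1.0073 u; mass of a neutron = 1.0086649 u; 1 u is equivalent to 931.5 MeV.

Total binding energy = 31 × 7.897 = 244.807 MeV
Mass defect = 244.807 MeV / (931.5 MeV/u) = 0.262809 u
Constituent mass = 16(1.0073) + 15(1.0086649) = 31.2467735 u
Nuclear mass = 31.2467735 − 0.262809 = 30.9839645 u ≈ 30.9840 u (to 4 decimal places)

30.9840 u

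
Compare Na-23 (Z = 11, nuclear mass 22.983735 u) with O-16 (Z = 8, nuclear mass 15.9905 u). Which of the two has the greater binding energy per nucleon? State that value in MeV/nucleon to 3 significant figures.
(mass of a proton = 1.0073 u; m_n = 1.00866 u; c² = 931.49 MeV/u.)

Na-23: Σm = 11(1.0073) + 12(1.00866) = 23.18422 u; Δm = 0.200485 u; E_B = 186.75 MeV; E_B/A = 8.120 MeV
O-16: Σm = 8(1.0073) + 8(1.00866) = 16.12768 u; Δm = 0.13718 u; E_B = 127.78 MeV; E_B/A = 7.986 MeV
Na-23 has the higher binding energy per nucleon, so it is the more tightly bound nucleus.

Na-23; 8.12 MeV/nucleon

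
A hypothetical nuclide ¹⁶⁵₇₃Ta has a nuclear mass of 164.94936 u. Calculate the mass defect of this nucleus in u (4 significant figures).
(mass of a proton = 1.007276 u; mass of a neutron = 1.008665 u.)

1.379 u

The nucleus contains 73 protons and 165 − 73 = 92 neutrons.
Σm = 73·m_p + 92·m_n = 73.531148 + 92.797180 = 166.328328 u
Mass defect Δm = 166.328328 − 164.94936 = 1.378968 u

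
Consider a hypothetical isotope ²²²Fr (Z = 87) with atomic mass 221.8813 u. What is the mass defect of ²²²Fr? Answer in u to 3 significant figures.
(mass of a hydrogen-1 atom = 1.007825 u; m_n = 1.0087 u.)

Total constituent mass: 87 × 1.007825 + 135 × 1.0087 = 223.855275 u
Δm = 223.855275 − 221.8813 = 1.973975 u

1.97 u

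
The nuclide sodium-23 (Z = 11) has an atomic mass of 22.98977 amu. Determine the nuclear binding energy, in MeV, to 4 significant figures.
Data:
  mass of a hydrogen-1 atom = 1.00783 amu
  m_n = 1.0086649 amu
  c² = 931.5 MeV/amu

The nucleus contains 11 protons and 23 − 11 = 12 neutrons.
Mass of separated nucleons = 11(1.00783) + 12(1.0086649) = 11.08613 + 12.1039788 = 23.1901088 amu
The mass defect is 23.1901088 − 22.98977 = 0.2003388 amu.
Binding energy = Δm·c² = 0.2003388 × 931.5 MeV/amu = 186.616 MeV

186.6 MeV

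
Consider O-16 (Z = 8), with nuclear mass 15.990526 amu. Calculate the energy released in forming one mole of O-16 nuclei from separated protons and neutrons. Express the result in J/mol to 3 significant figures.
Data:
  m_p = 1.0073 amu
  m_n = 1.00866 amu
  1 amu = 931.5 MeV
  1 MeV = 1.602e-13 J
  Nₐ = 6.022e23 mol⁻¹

With 8 protons and 8 neutrons (A = 16):
Mass of separated nucleons = 8(1.0073) + 8(1.00866) = 8.0584 + 8.06928 = 16.12768 amu
The mass defect is 16.12768 − 15.990526 = 0.137154 amu.
Converting to energy: 0.137154 amu × 931.5 MeV/amu = 127.759 MeV
Per nucleus in joules: 127.759 MeV × 1.602e-13 J/MeV = 2.0467e-11 J
Per mole: 2.0467e-11 J × 6.022e23 mol⁻¹ = 1.2325e+13 J/mol

1.23e+13 J/mol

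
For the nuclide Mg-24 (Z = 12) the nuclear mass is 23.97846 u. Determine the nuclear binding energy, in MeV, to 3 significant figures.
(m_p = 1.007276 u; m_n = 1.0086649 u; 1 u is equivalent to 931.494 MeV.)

The nucleus contains 12 protons and 24 − 12 = 12 neutrons.
Σm = 12·m_p + 12·m_n = 12.087312 + 12.1039788 = 24.1912908 u
Δm = 24.1912908 − 23.97846 = 0.2128308 u
Converting to energy: 0.2128308 u × 931.494 MeV/u = 198.251 MeV

198 MeV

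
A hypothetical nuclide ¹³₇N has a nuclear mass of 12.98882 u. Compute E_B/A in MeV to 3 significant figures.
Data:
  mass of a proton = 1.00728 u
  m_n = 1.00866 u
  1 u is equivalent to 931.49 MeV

Mass of separated nucleons = 7(1.00728) + 6(1.00866) = 7.05096 + 6.05196 = 13.10292 u
Mass defect Δm = 13.10292 − 12.98882 = 0.11410 u
E_B = 0.11410 × 931.49 = 106.283 MeV
Dividing by A = 13 gives 8.176 MeV per nucleon.

8.18 MeV/nucleon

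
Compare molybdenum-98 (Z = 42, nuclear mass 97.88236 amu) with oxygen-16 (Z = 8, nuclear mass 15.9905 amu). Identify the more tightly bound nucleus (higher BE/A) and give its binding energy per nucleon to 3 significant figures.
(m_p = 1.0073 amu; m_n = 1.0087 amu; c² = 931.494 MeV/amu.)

molybdenum-98; 8.66 MeV/nucleon

molybdenum-98: Σm = 42(1.0073) + 56(1.0087) = 98.7938 amu; Δm = 0.91144 amu; E_B = 849.00 MeV; E_B/A = 8.663 MeV
oxygen-16: Σm = 8(1.0073) + 8(1.0087) = 16.1280 amu; Δm = 0.1375 amu; E_B = 128.08 MeV; E_B/A = 8.005 MeV
molybdenum-98 has the higher binding energy per nucleon, so it is the more tightly bound nucleus.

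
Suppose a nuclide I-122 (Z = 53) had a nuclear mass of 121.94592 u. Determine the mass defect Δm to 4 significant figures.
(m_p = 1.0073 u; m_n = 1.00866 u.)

1.039 u

Total constituent mass: 53 × 1.0073 + 69 × 1.00866 = 122.98444 u
Mass defect Δm = 122.98444 − 121.94592 = 1.03852 u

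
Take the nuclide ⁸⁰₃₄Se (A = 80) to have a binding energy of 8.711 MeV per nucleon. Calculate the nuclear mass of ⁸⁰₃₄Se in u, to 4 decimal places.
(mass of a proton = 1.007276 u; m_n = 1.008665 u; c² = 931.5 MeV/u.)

Total binding energy = 80 × 8.711 = 696.880 MeV
Mass defect = 696.880 MeV / (931.5 MeV/u) = 0.748127 u
Constituent mass = 34(1.007276) + 46(1.008665) = 80.645974 u
Nuclear mass = 80.645974 − 0.748127 = 79.897847 u ≈ 79.8978 u (to 4 decimal places)

79.8978 u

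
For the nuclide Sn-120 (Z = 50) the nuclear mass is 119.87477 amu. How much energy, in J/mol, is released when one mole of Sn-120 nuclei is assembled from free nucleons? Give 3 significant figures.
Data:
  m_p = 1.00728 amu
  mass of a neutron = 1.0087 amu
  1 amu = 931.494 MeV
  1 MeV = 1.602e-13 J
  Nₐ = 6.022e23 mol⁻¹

The nucleus contains 50 protons and 120 − 50 = 70 neutrons.
Mass of separated nucleons = 50(1.00728) + 70(1.0087) = 50.36400 + 70.6090 = 120.97300 amu
The mass defect is 120.97300 − 119.87477 = 1.09823 amu.
Converting to energy: 1.09823 amu × 931.494 MeV/amu = 1022.99 MeV
Per nucleus in joules: 1022.99 MeV × 1.602e-13 J/MeV = 1.6388e-10 J
Per mole: 1.6388e-10 J × 6.022e23 mol⁻¹ = 9.8689e+13 J/mol

9.87e+13 J/mol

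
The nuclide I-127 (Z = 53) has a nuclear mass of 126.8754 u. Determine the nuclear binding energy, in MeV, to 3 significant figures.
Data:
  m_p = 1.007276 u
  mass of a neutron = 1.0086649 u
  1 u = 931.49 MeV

1070 MeV

Mass of separated nucleons = 53(1.007276) + 74(1.0086649) = 53.385628 + 74.6412026 = 128.0268306 u
Mass defect Δm = 128.0268306 − 126.8754 = 1.1514306 u
Converting to energy: 1.1514306 u × 931.49 MeV/u = 1072.55 MeV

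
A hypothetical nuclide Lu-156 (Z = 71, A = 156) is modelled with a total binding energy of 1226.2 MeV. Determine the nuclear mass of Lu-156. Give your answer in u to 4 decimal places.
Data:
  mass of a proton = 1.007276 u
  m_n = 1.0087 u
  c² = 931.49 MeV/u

Mass defect = 1226.2 MeV / (931.49 MeV/u) = 1.316386 u
Constituent mass = 71(1.007276) + 85(1.0087) = 157.256096 u
Nuclear mass = 157.256096 − 1.316386 = 155.939710 u ≈ 155.9397 u (to 4 decimal places)

155.9397 u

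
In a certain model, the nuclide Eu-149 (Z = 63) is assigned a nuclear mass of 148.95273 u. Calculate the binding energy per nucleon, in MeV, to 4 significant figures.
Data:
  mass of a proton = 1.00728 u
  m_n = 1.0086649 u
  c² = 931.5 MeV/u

7.821 MeV/nucleon

With 63 protons and 86 neutrons (A = 149):
Total constituent mass: 63 × 1.00728 + 86 × 1.0086649 = 150.2038214 u
Δm = 150.2038214 − 148.95273 = 1.2510914 u
E_B = 1.2510914 × 931.5 = 1165.39 MeV
Per nucleon: 1165.39 / 149 = 7.821 MeV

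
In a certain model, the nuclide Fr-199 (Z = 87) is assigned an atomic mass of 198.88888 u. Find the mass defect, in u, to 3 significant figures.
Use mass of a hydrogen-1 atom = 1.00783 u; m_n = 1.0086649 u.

Σm = 87·m(¹H) + 112·m_n = 87.68121 + 112.9704688 = 200.6516788 u
Mass defect Δm = 200.6516788 − 198.88888 = 1.7627988 u

1.76 u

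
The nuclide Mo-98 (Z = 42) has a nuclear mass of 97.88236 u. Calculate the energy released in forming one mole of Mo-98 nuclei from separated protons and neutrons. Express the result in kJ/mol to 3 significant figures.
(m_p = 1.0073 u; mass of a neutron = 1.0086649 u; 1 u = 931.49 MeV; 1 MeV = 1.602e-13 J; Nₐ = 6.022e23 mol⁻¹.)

8.17e+10 kJ/mol

Σm = 42·m_p + 56·m_n = 42.3066 + 56.4852344 = 98.7918344 u
Mass defect Δm = 98.7918344 − 97.88236 = 0.9094744 u
Binding energy = Δm·c² = 0.9094744 × 931.49 MeV/u = 847.166 MeV
Per nucleus in joules: 847.166 MeV × 1.602e-13 J/MeV = 1.3572e-10 J
Per mole: 1.3572e-10 J × 6.022e23 mol⁻¹ = 8.1731e+13 J/mol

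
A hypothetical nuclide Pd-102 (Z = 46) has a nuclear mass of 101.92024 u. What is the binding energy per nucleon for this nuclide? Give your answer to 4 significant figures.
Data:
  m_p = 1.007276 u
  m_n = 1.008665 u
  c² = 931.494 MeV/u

Σm = 46·m_p + 56·m_n = 46.334696 + 56.485240 = 102.819936 u
The mass defect is 102.819936 − 101.92024 = 0.899696 u.
Binding energy = Δm·c² = 0.899696 × 931.494 MeV/u = 838.061 MeV
Dividing by A = 102 gives 8.216 MeV per nucleon.

8.216 MeV/nucleon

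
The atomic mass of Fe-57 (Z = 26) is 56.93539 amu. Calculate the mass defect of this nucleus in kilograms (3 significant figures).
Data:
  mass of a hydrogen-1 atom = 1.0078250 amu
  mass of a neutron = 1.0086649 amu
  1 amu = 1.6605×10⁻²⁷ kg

8.91e-28 kg

The nucleus contains 26 protons and 57 − 26 = 31 neutrons.
Mass of separated nucleons = 26(1.0078250) + 31(1.0086649) = 26.2034500 + 31.2686119 = 57.4720619 amu
Mass defect Δm = 57.4720619 − 56.93539 = 0.5366719 amu
In SI units: 0.5366719 amu × 1.6605×10⁻²⁷ kg/amu = 8.9114e-28 kg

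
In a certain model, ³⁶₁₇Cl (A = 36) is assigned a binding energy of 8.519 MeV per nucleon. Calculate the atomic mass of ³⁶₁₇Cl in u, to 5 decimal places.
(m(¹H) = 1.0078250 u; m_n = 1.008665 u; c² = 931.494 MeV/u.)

Total binding energy = 36 × 8.519 = 306.684 MeV
Mass defect = 306.684 MeV / (931.494 MeV/u) = 0.3292388 u
Constituent mass = 17(1.0078250) + 19(1.008665) = 36.2976600 u
Atomic mass = 36.2976600 − 0.3292388 = 35.9684212 u ≈ 35.96842 u (to 5 decimal places)

35.96842 u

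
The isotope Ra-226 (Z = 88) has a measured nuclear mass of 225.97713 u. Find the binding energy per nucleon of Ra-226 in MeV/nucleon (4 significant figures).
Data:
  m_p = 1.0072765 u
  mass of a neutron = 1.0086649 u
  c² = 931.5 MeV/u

7.662 MeV/nucleon

With 88 protons and 138 neutrons (A = 226):
Mass of separated nucleons = 88(1.0072765) + 138(1.0086649) = 88.6403320 + 139.1957562 = 227.8360882 u
Mass defect Δm = 227.8360882 − 225.97713 = 1.8589582 u
Binding energy = Δm·c² = 1.8589582 × 931.5 MeV/u = 1731.62 MeV
Per nucleon: 1731.62 / 226 = 7.662 MeV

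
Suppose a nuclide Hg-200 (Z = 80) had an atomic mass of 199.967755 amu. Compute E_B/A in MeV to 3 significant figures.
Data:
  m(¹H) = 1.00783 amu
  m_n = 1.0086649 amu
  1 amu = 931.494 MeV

7.91 MeV/nucleon

With 80 protons and 120 neutrons (A = 200):
Total constituent mass: 80 × 1.00783 + 120 × 1.0086649 = 201.6661880 amu
Mass defect Δm = 201.6661880 − 199.967755 = 1.6984330 amu
Binding energy = Δm·c² = 1.6984330 × 931.494 MeV/amu = 1582.08 MeV
Dividing by A = 200 gives 7.910 MeV per nucleon.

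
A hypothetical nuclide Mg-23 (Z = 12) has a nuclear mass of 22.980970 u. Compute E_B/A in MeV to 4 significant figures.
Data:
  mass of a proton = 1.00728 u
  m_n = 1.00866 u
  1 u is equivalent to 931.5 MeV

Mass of separated nucleons = 12(1.00728) + 11(1.00866) = 12.08736 + 11.09526 = 23.18262 u
Mass defect Δm = 23.18262 − 22.980970 = 0.201650 u
E_B = 0.201650 × 931.5 = 187.837 MeV
Per nucleon: 187.837 / 23 = 8.167 MeV

8.167 MeV/nucleon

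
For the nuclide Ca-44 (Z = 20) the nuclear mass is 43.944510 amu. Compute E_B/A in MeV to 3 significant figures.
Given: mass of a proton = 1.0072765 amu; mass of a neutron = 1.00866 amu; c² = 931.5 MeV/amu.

Z = 20, so N = A − Z = 44 − 20 = 24.
Σm = 20·m_p + 24·m_n = 20.1455300 + 24.20784 = 44.3533700 amu
Δm = 44.3533700 − 43.944510 = 0.4088600 amu
E_B = 0.4088600 × 931.5 = 380.853 MeV
BE/A = 380.853 MeV / 44 = 8.656 MeV/nucleon

8.66 MeV/nucleon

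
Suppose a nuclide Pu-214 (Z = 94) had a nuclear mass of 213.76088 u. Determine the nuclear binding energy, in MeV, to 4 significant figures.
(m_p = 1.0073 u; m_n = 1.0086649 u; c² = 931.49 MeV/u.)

With 94 protons and 120 neutrons (A = 214):
Total constituent mass: 94 × 1.0073 + 120 × 1.0086649 = 215.7259880 u
The mass defect is 215.7259880 − 213.76088 = 1.9651080 u.
Binding energy = Δm·c² = 1.9651080 × 931.49 MeV/u = 1830.48 MeV

1830 MeV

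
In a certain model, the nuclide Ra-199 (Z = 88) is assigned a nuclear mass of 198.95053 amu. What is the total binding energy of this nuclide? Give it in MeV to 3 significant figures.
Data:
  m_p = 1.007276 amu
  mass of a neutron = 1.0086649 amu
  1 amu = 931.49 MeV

1540 MeV

With 88 protons and 111 neutrons (A = 199):
Total constituent mass: 88 × 1.007276 + 111 × 1.0086649 = 200.6020919 amu
The mass defect is 200.6020919 − 198.95053 = 1.6515619 amu.
Binding energy = Δm·c² = 1.6515619 × 931.49 MeV/amu = 1538.41 MeV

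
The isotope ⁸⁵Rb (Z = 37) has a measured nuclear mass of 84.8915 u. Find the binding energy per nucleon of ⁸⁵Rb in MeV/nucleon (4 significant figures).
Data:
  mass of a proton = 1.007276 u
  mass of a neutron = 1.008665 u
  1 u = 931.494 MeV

8.697 MeV/nucleon

Mass of separated nucleons = 37(1.007276) + 48(1.008665) = 37.269212 + 48.415920 = 85.685132 u
Δm = 85.685132 − 84.8915 = 0.793632 u
Converting to energy: 0.793632 u × 931.494 MeV/u = 739.263 MeV
Per nucleon: 739.263 / 85 = 8.697 MeV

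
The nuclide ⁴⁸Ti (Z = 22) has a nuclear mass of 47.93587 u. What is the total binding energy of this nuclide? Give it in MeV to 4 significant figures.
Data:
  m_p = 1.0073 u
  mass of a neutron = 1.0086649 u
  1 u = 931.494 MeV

The nucleus contains 22 protons and 48 − 22 = 26 neutrons.
Σm = 22·m_p + 26·m_n = 22.1606 + 26.2252874 = 48.3858874 u
The mass defect is 48.3858874 − 47.93587 = 0.4500174 u.
Binding energy = Δm·c² = 0.4500174 × 931.494 MeV/u = 419.189 MeV

419.2 MeV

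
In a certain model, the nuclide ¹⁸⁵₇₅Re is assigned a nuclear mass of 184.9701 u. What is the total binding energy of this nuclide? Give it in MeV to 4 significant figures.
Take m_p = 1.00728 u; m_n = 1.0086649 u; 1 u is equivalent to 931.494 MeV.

Σm = 75·m_p + 110·m_n = 75.54600 + 110.9531390 = 186.4991390 u
Mass defect Δm = 186.4991390 − 184.9701 = 1.5290390 u
E_B = 1.5290390 × 931.494 = 1424.29 MeV

1424 MeV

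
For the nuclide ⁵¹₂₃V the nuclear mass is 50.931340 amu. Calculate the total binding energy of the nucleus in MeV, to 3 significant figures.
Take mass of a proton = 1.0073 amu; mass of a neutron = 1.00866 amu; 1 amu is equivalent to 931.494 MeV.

446 MeV

Mass of separated nucleons = 23(1.0073) + 28(1.00866) = 23.1679 + 28.24248 = 51.41038 amu
The mass defect is 51.41038 − 50.931340 = 0.479040 amu.
Binding energy = Δm·c² = 0.479040 × 931.494 MeV/amu = 446.223 MeV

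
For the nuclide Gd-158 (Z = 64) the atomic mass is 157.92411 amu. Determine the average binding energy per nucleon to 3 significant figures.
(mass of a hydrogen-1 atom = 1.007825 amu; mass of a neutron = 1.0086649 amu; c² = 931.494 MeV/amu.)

Z = 64, so N = A − Z = 158 − 64 = 94.
Σm = 64·m(¹H) + 94·m_n = 64.500800 + 94.8145006 = 159.3153006 amu
Δm = 159.3153006 − 157.92411 = 1.3911906 amu
Binding energy = Δm·c² = 1.3911906 × 931.494 MeV/amu = 1295.89 MeV
BE/A = 1295.89 MeV / 158 = 8.202 MeV/nucleon

8.20 MeV/nucleon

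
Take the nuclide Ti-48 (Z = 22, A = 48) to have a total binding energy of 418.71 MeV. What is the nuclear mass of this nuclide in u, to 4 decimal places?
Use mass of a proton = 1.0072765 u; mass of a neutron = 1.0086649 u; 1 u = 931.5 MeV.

47.9359 u

Mass defect = 418.71 MeV / (931.5 MeV/u) = 0.449501 u
Constituent mass = 22(1.0072765) + 26(1.0086649) = 48.3853704 u
Nuclear mass = 48.3853704 − 0.449501 = 47.9358694 u ≈ 47.9359 u (to 4 decimal places)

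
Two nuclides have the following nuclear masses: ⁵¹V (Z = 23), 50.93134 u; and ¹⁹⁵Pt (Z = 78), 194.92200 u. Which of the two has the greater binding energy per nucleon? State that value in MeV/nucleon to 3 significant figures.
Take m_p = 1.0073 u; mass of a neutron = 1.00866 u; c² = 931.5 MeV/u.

⁵¹V; 8.75 MeV/nucleon

⁵¹V: Σm = 23(1.0073) + 28(1.00866) = 51.41038 u; Δm = 0.47904 u; E_B = 446.23 MeV; E_B/A = 8.750 MeV
¹⁹⁵Pt: Σm = 78(1.0073) + 117(1.00866) = 196.58262 u; Δm = 1.66062 u; E_B = 1546.9 MeV; E_B/A = 7.933 MeV
⁵¹V has the higher binding energy per nucleon, so it is the more tightly bound nucleus.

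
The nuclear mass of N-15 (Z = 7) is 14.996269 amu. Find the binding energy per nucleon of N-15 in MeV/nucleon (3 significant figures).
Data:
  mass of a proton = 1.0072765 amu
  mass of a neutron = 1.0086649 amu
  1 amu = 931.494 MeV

7.70 MeV/nucleon

With 7 protons and 8 neutrons (A = 15):
Total constituent mass: 7 × 1.0072765 + 8 × 1.0086649 = 15.1202547 amu
The mass defect is 15.1202547 − 14.996269 = 0.1239857 amu.
E_B = 0.1239857 × 931.494 = 115.492 MeV
Per nucleon: 115.492 / 15 = 7.699 MeV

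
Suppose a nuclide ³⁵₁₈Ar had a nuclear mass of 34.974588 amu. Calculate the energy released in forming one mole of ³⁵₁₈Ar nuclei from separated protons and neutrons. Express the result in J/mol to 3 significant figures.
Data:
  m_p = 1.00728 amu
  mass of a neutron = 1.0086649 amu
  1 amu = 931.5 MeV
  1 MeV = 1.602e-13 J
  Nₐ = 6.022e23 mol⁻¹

2.73e+13 J/mol

Z = 18, so N = A − Z = 35 − 18 = 17.
Σm = 18·m_p + 17·m_n = 18.13104 + 17.1473033 = 35.2783433 amu
Mass defect Δm = 35.2783433 − 34.974588 = 0.3037553 amu
Converting to energy: 0.3037553 amu × 931.5 MeV/amu = 282.948 MeV
Per nucleus in joules: 282.948 MeV × 1.602e-13 J/MeV = 4.5328e-11 J
Per mole: 4.5328e-11 J × 6.022e23 mol⁻¹ = 2.7297e+13 J/mol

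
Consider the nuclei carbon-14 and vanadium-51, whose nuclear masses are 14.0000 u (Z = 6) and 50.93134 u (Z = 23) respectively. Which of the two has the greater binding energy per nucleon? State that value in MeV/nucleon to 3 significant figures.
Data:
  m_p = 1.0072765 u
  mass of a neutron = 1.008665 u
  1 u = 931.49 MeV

vanadium-51; 8.74 MeV/nucleon

carbon-14: Σm = 6(1.0072765) + 8(1.008665) = 14.1129790 u; Δm = 0.1129790 u; E_B = 105.24 MeV; E_B/A = 7.517 MeV
vanadium-51: Σm = 23(1.0072765) + 28(1.008665) = 51.4099795 u; Δm = 0.4786395 u; E_B = 445.85 MeV; E_B/A = 8.742 MeV
vanadium-51 has the higher binding energy per nucleon, so it is the more tightly bound nucleus.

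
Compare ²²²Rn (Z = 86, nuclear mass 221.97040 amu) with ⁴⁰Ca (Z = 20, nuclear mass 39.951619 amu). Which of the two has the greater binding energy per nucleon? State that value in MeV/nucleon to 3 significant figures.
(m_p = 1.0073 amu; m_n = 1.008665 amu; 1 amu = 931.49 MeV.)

²²²Rn: Σm = 86(1.0073) + 136(1.008665) = 223.806240 amu; Δm = 1.835840 amu; E_B = 1710.1 MeV; E_B/A = 7.703 MeV
⁴⁰Ca: Σm = 20(1.0073) + 20(1.008665) = 40.319300 amu; Δm = 0.367681 amu; E_B = 342.49 MeV; E_B/A = 8.562 MeV
⁴⁰Ca has the higher binding energy per nucleon, so it is the more tightly bound nucleus.

⁴⁰Ca; 8.56 MeV/nucleon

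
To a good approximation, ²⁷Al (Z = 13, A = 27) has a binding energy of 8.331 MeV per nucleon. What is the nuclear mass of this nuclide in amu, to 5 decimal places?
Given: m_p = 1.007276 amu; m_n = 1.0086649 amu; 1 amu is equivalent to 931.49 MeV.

Total binding energy = 27 × 8.331 = 224.937 MeV
Mass defect = 224.937 MeV / (931.49 MeV/amu) = 0.2414809 amu
Constituent mass = 13(1.007276) + 14(1.0086649) = 27.2158966 amu
Nuclear mass = 27.2158966 − 0.2414809 = 26.9744157 amu ≈ 26.97442 amu (to 5 decimal places)

26.97442 amu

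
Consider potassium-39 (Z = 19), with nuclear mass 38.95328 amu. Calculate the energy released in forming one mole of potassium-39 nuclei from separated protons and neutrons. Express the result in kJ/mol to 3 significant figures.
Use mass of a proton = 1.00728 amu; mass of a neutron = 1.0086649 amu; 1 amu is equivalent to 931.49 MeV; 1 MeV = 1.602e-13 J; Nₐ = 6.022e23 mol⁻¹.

3.22e+10 kJ/mol

The nucleus contains 19 protons and 39 − 19 = 20 neutrons.
Mass of separated nucleons = 19(1.00728) + 20(1.0086649) = 19.13832 + 20.1732980 = 39.3116180 amu
Mass defect Δm = 39.3116180 − 38.95328 = 0.3583380 amu
Converting to energy: 0.3583380 amu × 931.49 MeV/amu = 333.788 MeV
Per nucleus in joules: 333.788 MeV × 1.602e-13 J/MeV = 5.3473e-11 J
Per mole: 5.3473e-11 J × 6.022e23 mol⁻¹ = 3.2201e+13 J/mol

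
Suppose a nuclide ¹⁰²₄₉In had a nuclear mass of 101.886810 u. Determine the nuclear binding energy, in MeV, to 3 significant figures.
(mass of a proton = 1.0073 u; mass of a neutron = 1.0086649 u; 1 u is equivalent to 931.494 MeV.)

866 MeV

Z = 49, so N = A − Z = 102 − 49 = 53.
Total constituent mass: 49 × 1.0073 + 53 × 1.0086649 = 102.8169397 u
Mass defect Δm = 102.8169397 − 101.886810 = 0.9301297 u
Binding energy = Δm·c² = 0.9301297 × 931.494 MeV/u = 866.410 MeV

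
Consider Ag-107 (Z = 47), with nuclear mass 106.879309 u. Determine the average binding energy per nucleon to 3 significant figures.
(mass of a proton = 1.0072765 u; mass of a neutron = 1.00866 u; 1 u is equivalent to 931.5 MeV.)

Total constituent mass: 47 × 1.0072765 + 60 × 1.00866 = 107.8615955 u
The mass defect is 107.8615955 − 106.879309 = 0.9822865 u.
Binding energy = Δm·c² = 0.9822865 × 931.5 MeV/u = 915.000 MeV
Per nucleon: 915.000 / 107 = 8.551 MeV

8.55 MeV/nucleon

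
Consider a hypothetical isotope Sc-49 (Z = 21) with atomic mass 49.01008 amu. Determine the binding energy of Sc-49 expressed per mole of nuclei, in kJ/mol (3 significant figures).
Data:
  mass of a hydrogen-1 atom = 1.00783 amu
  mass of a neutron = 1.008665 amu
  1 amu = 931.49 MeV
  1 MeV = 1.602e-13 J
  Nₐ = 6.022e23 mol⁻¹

3.57e+10 kJ/mol

Σm = 21·m(¹H) + 28·m_n = 21.16443 + 28.242620 = 49.407050 amu
Mass defect Δm = 49.407050 − 49.01008 = 0.396970 amu
E_B = 0.396970 × 931.49 = 369.774 MeV
Per nucleus in joules: 369.774 MeV × 1.602e-13 J/MeV = 5.9238e-11 J
Per mole: 5.9238e-11 J × 6.022e23 mol⁻¹ = 3.5673e+13 J/mol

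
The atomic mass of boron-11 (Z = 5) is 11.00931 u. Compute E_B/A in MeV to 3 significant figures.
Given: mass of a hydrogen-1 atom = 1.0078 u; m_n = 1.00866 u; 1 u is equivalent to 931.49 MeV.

6.91 MeV/nucleon

Σm = 5·m(¹H) + 6·m_n = 5.0390 + 6.05196 = 11.09096 u
Δm = 11.09096 − 11.00931 = 0.08165 u
Converting to energy: 0.08165 u × 931.49 MeV/u = 76.0562 MeV
BE/A = 76.0562 MeV / 11 = 6.914 MeV/nucleon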